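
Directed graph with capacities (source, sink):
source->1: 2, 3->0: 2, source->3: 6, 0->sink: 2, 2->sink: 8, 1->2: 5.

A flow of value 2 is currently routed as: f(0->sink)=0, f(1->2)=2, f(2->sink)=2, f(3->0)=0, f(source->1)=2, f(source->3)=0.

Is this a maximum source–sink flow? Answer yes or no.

Residual path source->3->0->sink has bottleneck 2 > 0.
Pushing 2 along it raises the flow to 4, so the given flow is not maximum.

No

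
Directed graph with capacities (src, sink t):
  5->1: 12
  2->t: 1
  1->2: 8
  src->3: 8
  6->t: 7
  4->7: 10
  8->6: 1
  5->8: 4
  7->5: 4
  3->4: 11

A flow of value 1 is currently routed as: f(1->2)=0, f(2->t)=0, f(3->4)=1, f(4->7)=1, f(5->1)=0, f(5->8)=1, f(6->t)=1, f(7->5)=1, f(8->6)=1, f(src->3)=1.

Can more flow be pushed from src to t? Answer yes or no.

Residual path src->3->4->7->5->1->2->t has bottleneck 1 > 0.
Pushing 1 along it raises the flow to 2, so the given flow is not maximum.

Yes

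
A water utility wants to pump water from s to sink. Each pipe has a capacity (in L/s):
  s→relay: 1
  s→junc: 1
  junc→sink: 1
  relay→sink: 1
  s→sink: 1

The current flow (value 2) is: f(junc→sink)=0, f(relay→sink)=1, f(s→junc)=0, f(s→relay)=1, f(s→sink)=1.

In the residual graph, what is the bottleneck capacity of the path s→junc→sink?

Residual capacities along the path: s→junc: 1, junc→sink: 1.
Minimum is 1.

1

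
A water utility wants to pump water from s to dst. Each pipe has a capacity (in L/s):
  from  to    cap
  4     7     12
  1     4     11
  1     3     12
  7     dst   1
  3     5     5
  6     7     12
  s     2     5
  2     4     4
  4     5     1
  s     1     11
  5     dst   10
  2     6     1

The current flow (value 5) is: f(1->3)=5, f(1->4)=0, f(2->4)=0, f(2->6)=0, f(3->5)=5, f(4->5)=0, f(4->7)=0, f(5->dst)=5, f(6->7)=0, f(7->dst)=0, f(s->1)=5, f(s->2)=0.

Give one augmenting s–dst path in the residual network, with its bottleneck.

s->1->4->5->dst, bottleneck 1

Residual along s->1->4->5->dst: s->1: 6, 1->4: 11, 4->5: 1, 5->dst: 5.
Bottleneck = min = 1.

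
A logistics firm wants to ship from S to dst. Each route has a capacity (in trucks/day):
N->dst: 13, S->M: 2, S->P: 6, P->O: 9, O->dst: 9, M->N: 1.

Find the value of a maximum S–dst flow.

7

Augment S->P->O->dst: bottleneck 6. Total 6.
Augment S->M->N->dst: bottleneck 1. Total 7.
No augmenting path remains in the residual graph.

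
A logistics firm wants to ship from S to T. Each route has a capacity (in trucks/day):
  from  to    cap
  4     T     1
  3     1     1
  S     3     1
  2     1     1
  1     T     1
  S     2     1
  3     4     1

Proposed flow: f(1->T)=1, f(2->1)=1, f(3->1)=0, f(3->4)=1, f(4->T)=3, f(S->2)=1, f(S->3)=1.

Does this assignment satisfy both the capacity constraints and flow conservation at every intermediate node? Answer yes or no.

Capacity violated on 4->T: flow 3 > capacity 1.

No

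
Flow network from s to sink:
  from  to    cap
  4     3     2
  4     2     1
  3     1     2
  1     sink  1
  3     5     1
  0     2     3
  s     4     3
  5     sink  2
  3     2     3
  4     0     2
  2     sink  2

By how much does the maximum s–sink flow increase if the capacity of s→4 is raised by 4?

1

Original max flow = 3.
After raising cap(s→4), augmenting paths through that edge carry 1 more unit.
New max flow = 4. Increase = 1.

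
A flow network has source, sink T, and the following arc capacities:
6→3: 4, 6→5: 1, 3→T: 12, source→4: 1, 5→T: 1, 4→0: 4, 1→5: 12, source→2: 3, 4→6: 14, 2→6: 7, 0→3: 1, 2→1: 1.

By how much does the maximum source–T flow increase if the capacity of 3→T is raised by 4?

Original max flow = 4.
Edge 3→T does not cross the min cut (source side {source}), so extra capacity there cannot help.
New max flow = 4. Increase = 0.

0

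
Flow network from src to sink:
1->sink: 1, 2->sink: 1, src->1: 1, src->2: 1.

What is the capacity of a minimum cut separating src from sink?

2

Max flow = 2 (via 2 augmenting paths).
In the residual at optimum, the set reachable from src is {src}.
Cut edges: src->1 (cap 1), src->2 (cap 1). Sum = 2.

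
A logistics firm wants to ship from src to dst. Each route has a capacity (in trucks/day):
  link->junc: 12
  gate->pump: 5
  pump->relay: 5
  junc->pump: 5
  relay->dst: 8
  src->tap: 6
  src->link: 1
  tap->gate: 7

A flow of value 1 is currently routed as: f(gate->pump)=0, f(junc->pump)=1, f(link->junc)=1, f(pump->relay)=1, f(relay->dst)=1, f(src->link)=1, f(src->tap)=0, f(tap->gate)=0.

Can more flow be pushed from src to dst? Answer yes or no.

Yes

Residual path src->tap->gate->pump->relay->dst has bottleneck 4 > 0.
Pushing 4 along it raises the flow to 5, so the given flow is not maximum.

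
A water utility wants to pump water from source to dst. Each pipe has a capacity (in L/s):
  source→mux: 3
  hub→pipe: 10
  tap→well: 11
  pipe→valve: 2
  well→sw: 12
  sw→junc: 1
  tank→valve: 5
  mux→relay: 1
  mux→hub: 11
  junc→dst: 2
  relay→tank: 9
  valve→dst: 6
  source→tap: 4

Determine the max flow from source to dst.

4

Augment source→mux→relay→tank→valve→dst: bottleneck 1. Total 1.
Augment source→mux→hub→pipe→valve→dst: bottleneck 2. Total 3.
Augment source→tap→well→sw→junc→dst: bottleneck 1. Total 4.
No augmenting path remains in the residual graph.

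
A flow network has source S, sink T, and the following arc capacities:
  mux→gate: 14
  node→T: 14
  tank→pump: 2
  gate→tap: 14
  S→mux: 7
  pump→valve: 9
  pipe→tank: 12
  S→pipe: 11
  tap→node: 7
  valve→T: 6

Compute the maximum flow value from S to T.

9

Augment S→pipe→tank→pump→valve→T: bottleneck 2. Total 2.
Augment S→mux→gate→tap→node→T: bottleneck 7. Total 9.
No augmenting path remains in the residual graph.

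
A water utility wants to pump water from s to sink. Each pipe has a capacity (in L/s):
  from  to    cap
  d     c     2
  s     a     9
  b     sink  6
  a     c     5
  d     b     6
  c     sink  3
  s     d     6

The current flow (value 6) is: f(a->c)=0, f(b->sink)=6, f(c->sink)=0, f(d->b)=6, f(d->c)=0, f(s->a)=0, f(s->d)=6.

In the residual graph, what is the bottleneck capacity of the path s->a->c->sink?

Residual capacities along the path: s->a: 9, a->c: 5, c->sink: 3.
Minimum is 3.

3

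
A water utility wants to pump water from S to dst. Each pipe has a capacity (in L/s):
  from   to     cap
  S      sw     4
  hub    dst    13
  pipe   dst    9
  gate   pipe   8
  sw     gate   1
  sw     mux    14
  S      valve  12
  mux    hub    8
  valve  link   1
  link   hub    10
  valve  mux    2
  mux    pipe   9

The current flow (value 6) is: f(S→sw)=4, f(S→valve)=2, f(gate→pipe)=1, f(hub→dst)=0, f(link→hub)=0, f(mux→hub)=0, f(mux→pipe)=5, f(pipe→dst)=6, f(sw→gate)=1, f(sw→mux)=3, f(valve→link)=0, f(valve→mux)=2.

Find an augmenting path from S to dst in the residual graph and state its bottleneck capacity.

S→valve→link→hub→dst, bottleneck 1

Residual along S→valve→link→hub→dst: S→valve: 10, valve→link: 1, link→hub: 10, hub→dst: 13.
Bottleneck = min = 1.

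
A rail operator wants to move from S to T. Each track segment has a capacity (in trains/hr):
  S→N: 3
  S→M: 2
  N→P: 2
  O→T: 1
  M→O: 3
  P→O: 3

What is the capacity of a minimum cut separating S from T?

Max flow = 1 (via 1 augmenting path).
In the residual at optimum, the set reachable from S is {M, N, O, P, S}.
Cut edges: O→T (cap 1). Sum = 1.

1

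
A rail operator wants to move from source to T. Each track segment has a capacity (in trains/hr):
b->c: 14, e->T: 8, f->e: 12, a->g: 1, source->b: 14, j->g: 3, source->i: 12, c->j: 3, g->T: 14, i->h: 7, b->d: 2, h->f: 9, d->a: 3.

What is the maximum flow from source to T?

11

Augment source->b->d->a->g->T: bottleneck 1. Total 1.
Augment source->b->c->j->g->T: bottleneck 3. Total 4.
Augment source->i->h->f->e->T: bottleneck 7. Total 11.
No augmenting path remains in the residual graph.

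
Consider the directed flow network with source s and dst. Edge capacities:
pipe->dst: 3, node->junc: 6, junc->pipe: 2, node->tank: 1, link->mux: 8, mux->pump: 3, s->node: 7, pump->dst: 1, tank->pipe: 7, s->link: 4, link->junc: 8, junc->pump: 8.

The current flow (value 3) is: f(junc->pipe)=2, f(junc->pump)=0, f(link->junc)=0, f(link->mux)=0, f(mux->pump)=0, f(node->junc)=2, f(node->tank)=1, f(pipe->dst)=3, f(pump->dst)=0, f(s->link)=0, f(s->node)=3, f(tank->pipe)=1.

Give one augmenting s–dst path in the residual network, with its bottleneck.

Residual along s->node->junc->pump->dst: s->node: 4, node->junc: 4, junc->pump: 8, pump->dst: 1.
Bottleneck = min = 1.

s->node->junc->pump->dst, bottleneck 1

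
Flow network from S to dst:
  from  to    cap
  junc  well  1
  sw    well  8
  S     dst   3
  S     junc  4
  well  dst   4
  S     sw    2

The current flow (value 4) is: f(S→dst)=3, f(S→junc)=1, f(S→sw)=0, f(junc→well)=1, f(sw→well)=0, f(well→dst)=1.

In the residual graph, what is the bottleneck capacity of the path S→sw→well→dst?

2

Residual capacities along the path: S→sw: 2, sw→well: 8, well→dst: 3.
Minimum is 2.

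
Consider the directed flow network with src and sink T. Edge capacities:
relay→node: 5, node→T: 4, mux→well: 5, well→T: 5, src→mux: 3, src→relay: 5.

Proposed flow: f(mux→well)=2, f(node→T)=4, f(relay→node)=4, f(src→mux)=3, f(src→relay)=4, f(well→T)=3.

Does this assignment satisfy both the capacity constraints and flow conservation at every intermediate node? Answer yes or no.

Conservation fails at mux: inflow 3 ≠ outflow 2.

No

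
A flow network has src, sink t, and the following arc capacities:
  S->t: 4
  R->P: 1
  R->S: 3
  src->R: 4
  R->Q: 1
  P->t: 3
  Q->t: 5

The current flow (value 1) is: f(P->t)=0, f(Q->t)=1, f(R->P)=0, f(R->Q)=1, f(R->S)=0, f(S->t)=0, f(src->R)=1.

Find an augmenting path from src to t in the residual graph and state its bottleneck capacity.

Residual along src->R->P->t: src->R: 3, R->P: 1, P->t: 3.
Bottleneck = min = 1.

src->R->P->t, bottleneck 1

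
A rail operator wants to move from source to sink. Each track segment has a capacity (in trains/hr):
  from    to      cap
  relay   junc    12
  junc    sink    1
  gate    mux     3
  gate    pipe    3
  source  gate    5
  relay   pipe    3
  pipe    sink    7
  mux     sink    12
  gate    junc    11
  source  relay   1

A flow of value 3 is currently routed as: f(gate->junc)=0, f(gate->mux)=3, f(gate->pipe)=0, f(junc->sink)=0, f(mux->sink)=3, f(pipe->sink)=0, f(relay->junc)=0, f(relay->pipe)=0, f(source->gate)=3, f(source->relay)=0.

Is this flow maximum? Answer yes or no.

Residual path source->gate->pipe->sink has bottleneck 2 > 0.
Pushing 2 along it raises the flow to 5, so the given flow is not maximum.

No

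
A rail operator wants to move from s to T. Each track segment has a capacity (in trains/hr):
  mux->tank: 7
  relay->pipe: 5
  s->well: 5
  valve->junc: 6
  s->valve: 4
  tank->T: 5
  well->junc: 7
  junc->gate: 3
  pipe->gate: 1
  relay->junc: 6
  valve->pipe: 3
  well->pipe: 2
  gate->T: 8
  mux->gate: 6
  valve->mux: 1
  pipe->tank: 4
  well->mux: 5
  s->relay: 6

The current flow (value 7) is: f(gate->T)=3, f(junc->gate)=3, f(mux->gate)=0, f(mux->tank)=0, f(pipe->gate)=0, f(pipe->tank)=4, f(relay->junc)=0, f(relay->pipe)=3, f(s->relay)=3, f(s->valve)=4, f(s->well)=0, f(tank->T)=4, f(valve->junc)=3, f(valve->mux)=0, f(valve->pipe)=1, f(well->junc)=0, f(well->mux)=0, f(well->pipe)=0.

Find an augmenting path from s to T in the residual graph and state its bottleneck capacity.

Residual along s->relay->pipe->gate->T: s->relay: 3, relay->pipe: 2, pipe->gate: 1, gate->T: 5.
Bottleneck = min = 1.

s->relay->pipe->gate->T, bottleneck 1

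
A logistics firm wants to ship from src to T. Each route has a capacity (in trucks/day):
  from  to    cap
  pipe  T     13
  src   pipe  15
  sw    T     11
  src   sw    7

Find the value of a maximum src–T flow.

20

Augment src->pipe->T: bottleneck 13. Total 13.
Augment src->sw->T: bottleneck 7. Total 20.
No augmenting path remains in the residual graph.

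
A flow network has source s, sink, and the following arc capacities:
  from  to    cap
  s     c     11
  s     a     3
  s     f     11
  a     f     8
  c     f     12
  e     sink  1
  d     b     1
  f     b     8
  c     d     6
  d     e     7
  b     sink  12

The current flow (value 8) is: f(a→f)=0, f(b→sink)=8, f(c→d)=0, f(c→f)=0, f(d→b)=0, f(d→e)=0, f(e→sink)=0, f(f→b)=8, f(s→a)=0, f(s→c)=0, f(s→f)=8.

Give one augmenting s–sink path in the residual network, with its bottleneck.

Residual along s→c→d→b→sink: s→c: 11, c→d: 6, d→b: 1, b→sink: 4.
Bottleneck = min = 1.

s→c→d→b→sink, bottleneck 1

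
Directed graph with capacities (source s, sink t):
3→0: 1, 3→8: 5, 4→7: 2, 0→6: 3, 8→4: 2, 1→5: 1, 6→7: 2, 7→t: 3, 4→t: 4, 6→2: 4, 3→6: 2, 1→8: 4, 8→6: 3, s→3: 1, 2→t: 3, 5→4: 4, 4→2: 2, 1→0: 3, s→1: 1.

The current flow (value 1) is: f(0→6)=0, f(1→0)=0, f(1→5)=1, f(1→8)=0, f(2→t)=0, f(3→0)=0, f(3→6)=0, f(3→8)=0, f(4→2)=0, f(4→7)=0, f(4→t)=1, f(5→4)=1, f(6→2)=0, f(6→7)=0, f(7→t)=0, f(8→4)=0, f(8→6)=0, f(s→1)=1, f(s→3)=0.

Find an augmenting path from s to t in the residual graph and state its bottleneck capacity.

s→3→8→4→t, bottleneck 1

Residual along s→3→8→4→t: s→3: 1, 3→8: 5, 8→4: 2, 4→t: 3.
Bottleneck = min = 1.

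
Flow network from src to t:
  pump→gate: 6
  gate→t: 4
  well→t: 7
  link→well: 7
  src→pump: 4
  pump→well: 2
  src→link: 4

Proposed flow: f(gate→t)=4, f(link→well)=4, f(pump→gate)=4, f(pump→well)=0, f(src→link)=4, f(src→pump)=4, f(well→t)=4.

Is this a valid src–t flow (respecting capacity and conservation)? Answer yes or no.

Yes

Every edge has 0 ≤ f(e) ≤ cap(e).
At each intermediate node, inflow equals outflow.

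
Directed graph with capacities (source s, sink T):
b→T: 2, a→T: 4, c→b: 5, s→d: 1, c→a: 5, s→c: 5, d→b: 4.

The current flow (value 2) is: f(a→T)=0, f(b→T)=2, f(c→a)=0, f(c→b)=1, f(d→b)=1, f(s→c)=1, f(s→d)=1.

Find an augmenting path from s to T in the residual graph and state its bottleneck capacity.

Residual along s→c→a→T: s→c: 4, c→a: 5, a→T: 4.
Bottleneck = min = 4.

s→c→a→T, bottleneck 4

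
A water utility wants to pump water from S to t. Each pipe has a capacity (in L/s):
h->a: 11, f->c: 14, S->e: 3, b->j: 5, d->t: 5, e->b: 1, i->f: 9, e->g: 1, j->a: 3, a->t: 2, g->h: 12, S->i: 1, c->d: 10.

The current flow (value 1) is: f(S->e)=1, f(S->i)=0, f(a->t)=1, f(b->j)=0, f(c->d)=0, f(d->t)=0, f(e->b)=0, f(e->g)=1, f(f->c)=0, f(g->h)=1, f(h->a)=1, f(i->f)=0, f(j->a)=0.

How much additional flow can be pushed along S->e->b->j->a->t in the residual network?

Residual capacities along the path: S->e: 2, e->b: 1, b->j: 5, j->a: 3, a->t: 1.
Minimum is 1.

1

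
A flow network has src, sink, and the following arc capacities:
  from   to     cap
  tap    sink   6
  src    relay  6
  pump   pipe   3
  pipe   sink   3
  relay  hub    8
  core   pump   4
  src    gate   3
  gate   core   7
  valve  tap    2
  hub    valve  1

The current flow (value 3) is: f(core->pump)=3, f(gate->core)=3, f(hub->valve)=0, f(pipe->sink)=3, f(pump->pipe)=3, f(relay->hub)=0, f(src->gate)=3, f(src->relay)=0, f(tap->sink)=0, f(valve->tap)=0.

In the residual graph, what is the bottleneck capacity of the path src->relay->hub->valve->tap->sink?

1

Residual capacities along the path: src->relay: 6, relay->hub: 8, hub->valve: 1, valve->tap: 2, tap->sink: 6.
Minimum is 1.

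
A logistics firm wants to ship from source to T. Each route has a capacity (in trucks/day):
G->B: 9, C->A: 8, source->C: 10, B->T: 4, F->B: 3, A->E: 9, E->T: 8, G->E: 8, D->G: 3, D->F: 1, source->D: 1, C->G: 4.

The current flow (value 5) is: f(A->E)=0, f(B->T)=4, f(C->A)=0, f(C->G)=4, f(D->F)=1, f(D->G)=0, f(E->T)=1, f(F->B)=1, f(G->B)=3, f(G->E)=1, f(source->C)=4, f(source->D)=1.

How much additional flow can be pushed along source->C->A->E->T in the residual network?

6

Residual capacities along the path: source->C: 6, C->A: 8, A->E: 9, E->T: 7.
Minimum is 6.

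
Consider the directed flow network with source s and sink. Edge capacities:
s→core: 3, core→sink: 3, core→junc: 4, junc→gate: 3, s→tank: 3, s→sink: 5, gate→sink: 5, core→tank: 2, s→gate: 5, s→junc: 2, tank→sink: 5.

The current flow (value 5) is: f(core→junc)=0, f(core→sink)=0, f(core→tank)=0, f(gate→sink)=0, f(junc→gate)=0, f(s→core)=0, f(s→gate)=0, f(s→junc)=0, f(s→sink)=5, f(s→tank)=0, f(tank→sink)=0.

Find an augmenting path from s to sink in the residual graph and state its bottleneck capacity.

Residual along s→core→sink: s→core: 3, core→sink: 3.
Bottleneck = min = 3.

s→core→sink, bottleneck 3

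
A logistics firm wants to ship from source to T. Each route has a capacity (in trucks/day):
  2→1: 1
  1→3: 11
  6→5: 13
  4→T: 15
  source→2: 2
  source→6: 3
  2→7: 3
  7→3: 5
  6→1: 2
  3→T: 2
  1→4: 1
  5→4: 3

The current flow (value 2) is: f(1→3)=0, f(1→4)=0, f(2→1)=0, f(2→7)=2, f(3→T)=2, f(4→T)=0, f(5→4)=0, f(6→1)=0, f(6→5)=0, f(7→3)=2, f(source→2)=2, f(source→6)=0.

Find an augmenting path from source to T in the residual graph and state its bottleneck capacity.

Residual along source→6→1→4→T: source→6: 3, 6→1: 2, 1→4: 1, 4→T: 15.
Bottleneck = min = 1.

source→6→1→4→T, bottleneck 1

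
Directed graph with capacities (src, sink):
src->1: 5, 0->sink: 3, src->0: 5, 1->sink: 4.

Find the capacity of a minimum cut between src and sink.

7

Max flow = 7 (via 2 augmenting paths).
In the residual at optimum, the set reachable from src is {0, 1, src}.
Cut edges: 0->sink (cap 3), 1->sink (cap 4). Sum = 7.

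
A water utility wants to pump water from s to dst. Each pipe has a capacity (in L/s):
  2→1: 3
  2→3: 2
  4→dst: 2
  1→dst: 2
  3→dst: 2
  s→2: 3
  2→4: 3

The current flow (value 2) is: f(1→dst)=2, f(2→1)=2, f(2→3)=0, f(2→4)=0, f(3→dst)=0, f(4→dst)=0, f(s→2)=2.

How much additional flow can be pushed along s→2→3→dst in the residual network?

1

Residual capacities along the path: s→2: 1, 2→3: 2, 3→dst: 2.
Minimum is 1.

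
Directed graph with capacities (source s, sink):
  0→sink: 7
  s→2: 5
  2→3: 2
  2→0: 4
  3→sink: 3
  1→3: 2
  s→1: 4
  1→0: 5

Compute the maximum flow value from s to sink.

Augment s→2→3→sink: bottleneck 2. Total 2.
Augment s→2→0→sink: bottleneck 3. Total 5.
Augment s→1→3→sink: bottleneck 1. Total 6.
Augment s→1→0→sink: bottleneck 3. Total 9.
No augmenting path remains in the residual graph.

9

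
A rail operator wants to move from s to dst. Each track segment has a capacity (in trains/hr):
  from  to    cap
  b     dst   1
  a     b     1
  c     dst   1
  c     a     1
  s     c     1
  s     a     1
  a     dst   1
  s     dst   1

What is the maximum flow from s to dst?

Augment s->dst: bottleneck 1. Total 1.
Augment s->c->dst: bottleneck 1. Total 2.
Augment s->a->dst: bottleneck 1. Total 3.
No augmenting path remains in the residual graph.

3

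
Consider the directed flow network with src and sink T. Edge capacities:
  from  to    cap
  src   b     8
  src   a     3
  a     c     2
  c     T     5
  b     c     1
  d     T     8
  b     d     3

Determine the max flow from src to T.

6

Augment src→b→d→T: bottleneck 3. Total 3.
Augment src→b→c→T: bottleneck 1. Total 4.
Augment src→a→c→T: bottleneck 2. Total 6.
No augmenting path remains in the residual graph.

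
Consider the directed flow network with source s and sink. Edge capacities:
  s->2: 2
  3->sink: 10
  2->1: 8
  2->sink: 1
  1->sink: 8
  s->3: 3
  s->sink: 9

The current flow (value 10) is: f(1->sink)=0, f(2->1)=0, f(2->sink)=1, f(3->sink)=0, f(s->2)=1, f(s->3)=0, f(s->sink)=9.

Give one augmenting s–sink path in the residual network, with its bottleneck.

s->3->sink, bottleneck 3

Residual along s->3->sink: s->3: 3, 3->sink: 10.
Bottleneck = min = 3.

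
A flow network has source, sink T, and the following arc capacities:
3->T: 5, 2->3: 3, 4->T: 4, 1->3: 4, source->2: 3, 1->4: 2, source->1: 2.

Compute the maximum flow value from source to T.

5

Augment source->1->4->T: bottleneck 2. Total 2.
Augment source->2->3->T: bottleneck 3. Total 5.
No augmenting path remains in the residual graph.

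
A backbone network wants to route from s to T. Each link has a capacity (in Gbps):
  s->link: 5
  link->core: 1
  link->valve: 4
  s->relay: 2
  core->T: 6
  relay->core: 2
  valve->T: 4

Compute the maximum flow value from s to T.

7

Augment s->link->valve->T: bottleneck 4. Total 4.
Augment s->link->core->T: bottleneck 1. Total 5.
Augment s->relay->core->T: bottleneck 2. Total 7.
No augmenting path remains in the residual graph.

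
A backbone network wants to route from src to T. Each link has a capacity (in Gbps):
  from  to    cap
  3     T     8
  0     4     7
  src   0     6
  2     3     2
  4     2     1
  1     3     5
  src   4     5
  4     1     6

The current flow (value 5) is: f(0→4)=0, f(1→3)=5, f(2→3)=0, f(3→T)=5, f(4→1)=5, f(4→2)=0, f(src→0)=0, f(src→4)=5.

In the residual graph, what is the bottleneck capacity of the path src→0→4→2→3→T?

Residual capacities along the path: src→0: 6, 0→4: 7, 4→2: 1, 2→3: 2, 3→T: 3.
Minimum is 1.

1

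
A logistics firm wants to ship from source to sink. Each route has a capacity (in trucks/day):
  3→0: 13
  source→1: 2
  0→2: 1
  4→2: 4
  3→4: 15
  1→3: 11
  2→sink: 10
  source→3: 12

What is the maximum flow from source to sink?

Augment source→3→4→2→sink: bottleneck 4. Total 4.
Augment source→3→0→2→sink: bottleneck 1. Total 5.
No augmenting path remains in the residual graph.

5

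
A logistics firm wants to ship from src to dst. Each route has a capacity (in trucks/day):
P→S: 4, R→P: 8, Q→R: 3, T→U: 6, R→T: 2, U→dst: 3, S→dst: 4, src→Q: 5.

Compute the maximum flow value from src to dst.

3

Augment src→Q→R→T→U→dst: bottleneck 2. Total 2.
Augment src→Q→R→P→S→dst: bottleneck 1. Total 3.
No augmenting path remains in the residual graph.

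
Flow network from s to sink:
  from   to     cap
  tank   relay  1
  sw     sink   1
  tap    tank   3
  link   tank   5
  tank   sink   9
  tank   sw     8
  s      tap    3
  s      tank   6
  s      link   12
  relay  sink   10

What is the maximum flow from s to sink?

Augment s->tank->sink: bottleneck 6. Total 6.
Augment s->link->tank->sink: bottleneck 3. Total 9.
Augment s->link->tank->relay->sink: bottleneck 1. Total 10.
Augment s->link->tank->sw->sink: bottleneck 1. Total 11.
No augmenting path remains in the residual graph.

11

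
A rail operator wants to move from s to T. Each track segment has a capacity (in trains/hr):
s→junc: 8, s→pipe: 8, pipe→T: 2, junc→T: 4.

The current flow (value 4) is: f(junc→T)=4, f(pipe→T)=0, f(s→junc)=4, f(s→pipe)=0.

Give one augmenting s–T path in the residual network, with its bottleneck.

s→pipe→T, bottleneck 2

Residual along s→pipe→T: s→pipe: 8, pipe→T: 2.
Bottleneck = min = 2.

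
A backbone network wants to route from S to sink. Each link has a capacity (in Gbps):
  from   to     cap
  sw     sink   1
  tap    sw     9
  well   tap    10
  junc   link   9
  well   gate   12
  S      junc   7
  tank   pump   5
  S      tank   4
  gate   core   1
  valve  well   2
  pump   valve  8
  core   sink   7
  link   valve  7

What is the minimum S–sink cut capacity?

Max flow = 2 (via 2 augmenting paths).
In the residual at optimum, the set reachable from S is {S, junc, link, pump, tank, valve}.
Cut edges: valve→well (cap 2). Sum = 2.

2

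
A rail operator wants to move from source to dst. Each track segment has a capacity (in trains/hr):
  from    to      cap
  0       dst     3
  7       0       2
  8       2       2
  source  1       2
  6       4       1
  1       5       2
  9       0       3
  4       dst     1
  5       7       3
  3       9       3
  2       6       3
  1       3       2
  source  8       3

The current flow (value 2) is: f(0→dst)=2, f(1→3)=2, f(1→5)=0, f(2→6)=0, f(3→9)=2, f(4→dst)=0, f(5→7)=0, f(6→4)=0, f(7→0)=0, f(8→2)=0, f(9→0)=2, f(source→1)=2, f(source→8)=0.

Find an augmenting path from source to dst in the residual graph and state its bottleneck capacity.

Residual along source→8→2→6→4→dst: source→8: 3, 8→2: 2, 2→6: 3, 6→4: 1, 4→dst: 1.
Bottleneck = min = 1.

source→8→2→6→4→dst, bottleneck 1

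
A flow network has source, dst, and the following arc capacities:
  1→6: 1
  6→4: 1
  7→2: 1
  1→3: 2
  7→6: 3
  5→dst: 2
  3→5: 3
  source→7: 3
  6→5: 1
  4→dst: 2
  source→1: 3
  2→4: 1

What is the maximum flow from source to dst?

Augment source→7→2→4→dst: bottleneck 1. Total 1.
Augment source→7→6→4→dst: bottleneck 1. Total 2.
Augment source→7→6→5→dst: bottleneck 1. Total 3.
Augment source→1→3→5→dst: bottleneck 1. Total 4.
No augmenting path remains in the residual graph.

4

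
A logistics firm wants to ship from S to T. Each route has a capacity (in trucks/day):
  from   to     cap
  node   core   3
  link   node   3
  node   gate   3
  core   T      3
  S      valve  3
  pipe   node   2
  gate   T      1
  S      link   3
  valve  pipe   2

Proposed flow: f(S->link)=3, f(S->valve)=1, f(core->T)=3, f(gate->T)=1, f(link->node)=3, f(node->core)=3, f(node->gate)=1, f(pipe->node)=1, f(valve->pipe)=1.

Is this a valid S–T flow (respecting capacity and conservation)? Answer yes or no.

Yes

Every edge has 0 ≤ f(e) ≤ cap(e).
At each intermediate node, inflow equals outflow.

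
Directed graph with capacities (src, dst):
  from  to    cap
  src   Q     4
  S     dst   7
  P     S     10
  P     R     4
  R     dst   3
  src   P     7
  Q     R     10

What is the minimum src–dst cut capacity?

Max flow = 10 (via 2 augmenting paths).
In the residual at optimum, the set reachable from src is {Q, R, src}.
Cut edges: src→P (cap 7), R→dst (cap 3). Sum = 10.

10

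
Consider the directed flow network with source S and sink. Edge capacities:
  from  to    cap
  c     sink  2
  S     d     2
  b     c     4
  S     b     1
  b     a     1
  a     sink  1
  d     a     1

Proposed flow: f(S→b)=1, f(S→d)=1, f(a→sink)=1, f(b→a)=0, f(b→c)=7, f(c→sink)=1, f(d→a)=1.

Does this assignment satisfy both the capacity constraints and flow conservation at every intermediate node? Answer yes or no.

No

Capacity violated on b→c: flow 7 > capacity 4.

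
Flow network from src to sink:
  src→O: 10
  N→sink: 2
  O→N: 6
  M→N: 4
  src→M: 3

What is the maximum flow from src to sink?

Augment src→M→N→sink: bottleneck 2. Total 2.
No augmenting path remains in the residual graph.

2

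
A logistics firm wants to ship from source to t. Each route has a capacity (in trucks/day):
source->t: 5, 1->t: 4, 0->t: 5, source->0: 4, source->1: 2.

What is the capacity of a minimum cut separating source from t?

Max flow = 11 (via 3 augmenting paths).
In the residual at optimum, the set reachable from source is {source}.
Cut edges: source->0 (cap 4), source->1 (cap 2), source->t (cap 5). Sum = 11.

11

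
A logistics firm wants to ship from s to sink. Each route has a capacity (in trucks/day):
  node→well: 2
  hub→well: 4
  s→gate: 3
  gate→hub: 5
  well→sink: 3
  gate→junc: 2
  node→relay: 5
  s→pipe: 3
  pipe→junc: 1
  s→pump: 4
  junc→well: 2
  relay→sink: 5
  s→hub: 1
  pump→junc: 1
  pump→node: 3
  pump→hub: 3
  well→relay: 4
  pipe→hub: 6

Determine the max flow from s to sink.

Augment s→hub→well→sink: bottleneck 1. Total 1.
Augment s→pipe→junc→well→sink: bottleneck 1. Total 2.
Augment s→pipe→hub→well→sink: bottleneck 1. Total 3.
Augment s→pump→node→relay→sink: bottleneck 3. Total 6.
Augment s→pipe→hub→well→relay→sink: bottleneck 1. Total 7.
Augment s→gate→hub→well→relay→sink: bottleneck 1. Total 8.
No augmenting path remains in the residual graph.

8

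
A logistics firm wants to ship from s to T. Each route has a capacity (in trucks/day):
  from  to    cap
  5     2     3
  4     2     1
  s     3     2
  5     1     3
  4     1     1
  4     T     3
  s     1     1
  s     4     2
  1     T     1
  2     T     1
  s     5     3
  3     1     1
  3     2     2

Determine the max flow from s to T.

Augment s->4->T: bottleneck 2. Total 2.
Augment s->1->T: bottleneck 1. Total 3.
Augment s->3->2->T: bottleneck 1. Total 4.
No augmenting path remains in the residual graph.

4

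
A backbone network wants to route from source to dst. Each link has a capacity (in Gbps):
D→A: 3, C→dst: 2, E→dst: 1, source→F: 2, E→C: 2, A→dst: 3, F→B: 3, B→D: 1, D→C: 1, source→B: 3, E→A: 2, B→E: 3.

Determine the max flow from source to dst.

Augment source→B→E→dst: bottleneck 1. Total 1.
Augment source→B→D→C→dst: bottleneck 1. Total 2.
Augment source→B→E→A→dst: bottleneck 1. Total 3.
Augment source→F→B→E→A→dst: bottleneck 1. Total 4.
No augmenting path remains in the residual graph.

4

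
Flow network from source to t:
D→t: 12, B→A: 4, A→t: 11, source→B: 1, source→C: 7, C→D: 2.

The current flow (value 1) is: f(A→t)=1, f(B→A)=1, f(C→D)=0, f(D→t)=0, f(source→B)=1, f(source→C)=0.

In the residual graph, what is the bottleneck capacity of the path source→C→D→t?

2

Residual capacities along the path: source→C: 7, C→D: 2, D→t: 12.
Minimum is 2.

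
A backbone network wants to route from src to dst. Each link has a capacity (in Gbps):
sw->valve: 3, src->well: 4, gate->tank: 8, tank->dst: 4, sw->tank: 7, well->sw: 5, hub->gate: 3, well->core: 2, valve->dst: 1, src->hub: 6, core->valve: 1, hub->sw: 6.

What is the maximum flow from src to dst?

Augment src->hub->gate->tank->dst: bottleneck 3. Total 3.
Augment src->hub->sw->tank->dst: bottleneck 1. Total 4.
Augment src->hub->sw->valve->dst: bottleneck 1. Total 5.
No augmenting path remains in the residual graph.

5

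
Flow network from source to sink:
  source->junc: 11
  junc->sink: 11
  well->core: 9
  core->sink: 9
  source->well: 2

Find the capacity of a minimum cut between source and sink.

13

Max flow = 13 (via 2 augmenting paths).
In the residual at optimum, the set reachable from source is {source}.
Cut edges: source->well (cap 2), source->junc (cap 11). Sum = 13.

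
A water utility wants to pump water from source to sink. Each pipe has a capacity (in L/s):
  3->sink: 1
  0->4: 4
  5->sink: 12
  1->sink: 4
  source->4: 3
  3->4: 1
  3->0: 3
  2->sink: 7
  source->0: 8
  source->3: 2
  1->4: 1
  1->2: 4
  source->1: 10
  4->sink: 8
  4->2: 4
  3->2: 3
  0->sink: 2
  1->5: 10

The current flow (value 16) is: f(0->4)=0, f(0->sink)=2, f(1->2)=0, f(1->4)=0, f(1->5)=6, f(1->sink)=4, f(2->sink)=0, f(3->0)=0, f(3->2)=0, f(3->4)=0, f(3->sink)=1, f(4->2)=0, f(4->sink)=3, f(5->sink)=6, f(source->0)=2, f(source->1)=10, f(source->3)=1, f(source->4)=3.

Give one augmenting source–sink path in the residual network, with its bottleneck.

source->3->4->sink, bottleneck 1

Residual along source->3->4->sink: source->3: 1, 3->4: 1, 4->sink: 5.
Bottleneck = min = 1.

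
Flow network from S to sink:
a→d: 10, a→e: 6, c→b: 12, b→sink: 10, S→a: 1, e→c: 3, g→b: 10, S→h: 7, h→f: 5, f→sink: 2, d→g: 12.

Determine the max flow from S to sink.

Augment S→h→f→sink: bottleneck 2. Total 2.
Augment S→a→e→c→b→sink: bottleneck 1. Total 3.
No augmenting path remains in the residual graph.

3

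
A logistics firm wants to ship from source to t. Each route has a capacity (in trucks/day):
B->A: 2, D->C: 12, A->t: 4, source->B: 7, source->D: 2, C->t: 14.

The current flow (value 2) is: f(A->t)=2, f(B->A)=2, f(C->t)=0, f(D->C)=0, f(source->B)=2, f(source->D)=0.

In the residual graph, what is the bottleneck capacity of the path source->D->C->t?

2

Residual capacities along the path: source->D: 2, D->C: 12, C->t: 14.
Minimum is 2.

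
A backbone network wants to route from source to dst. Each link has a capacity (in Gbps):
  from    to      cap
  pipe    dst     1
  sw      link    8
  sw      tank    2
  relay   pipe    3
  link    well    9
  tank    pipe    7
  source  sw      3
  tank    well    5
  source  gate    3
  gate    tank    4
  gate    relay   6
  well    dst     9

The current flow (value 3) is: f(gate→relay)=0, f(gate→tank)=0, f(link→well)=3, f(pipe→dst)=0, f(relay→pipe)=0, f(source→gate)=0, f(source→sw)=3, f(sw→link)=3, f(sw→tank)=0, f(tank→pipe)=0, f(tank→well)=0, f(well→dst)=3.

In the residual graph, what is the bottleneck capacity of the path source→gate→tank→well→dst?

3

Residual capacities along the path: source→gate: 3, gate→tank: 4, tank→well: 5, well→dst: 6.
Minimum is 3.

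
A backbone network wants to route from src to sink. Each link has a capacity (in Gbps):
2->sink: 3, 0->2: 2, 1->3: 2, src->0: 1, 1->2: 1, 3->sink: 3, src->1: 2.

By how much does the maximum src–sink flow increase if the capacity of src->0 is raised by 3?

1

Original max flow = 3.
After raising cap(src->0), augmenting paths through that edge carry 1 more unit.
New max flow = 4. Increase = 1.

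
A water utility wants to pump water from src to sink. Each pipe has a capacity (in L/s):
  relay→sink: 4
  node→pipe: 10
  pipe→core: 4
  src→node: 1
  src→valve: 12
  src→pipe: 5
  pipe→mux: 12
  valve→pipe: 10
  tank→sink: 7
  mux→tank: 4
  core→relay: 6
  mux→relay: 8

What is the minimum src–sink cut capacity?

Max flow = 8 (via 4 augmenting paths).
In the residual at optimum, the set reachable from src is {core, mux, node, pipe, relay, src, valve}.
Cut edges: mux→tank (cap 4), relay→sink (cap 4). Sum = 8.

8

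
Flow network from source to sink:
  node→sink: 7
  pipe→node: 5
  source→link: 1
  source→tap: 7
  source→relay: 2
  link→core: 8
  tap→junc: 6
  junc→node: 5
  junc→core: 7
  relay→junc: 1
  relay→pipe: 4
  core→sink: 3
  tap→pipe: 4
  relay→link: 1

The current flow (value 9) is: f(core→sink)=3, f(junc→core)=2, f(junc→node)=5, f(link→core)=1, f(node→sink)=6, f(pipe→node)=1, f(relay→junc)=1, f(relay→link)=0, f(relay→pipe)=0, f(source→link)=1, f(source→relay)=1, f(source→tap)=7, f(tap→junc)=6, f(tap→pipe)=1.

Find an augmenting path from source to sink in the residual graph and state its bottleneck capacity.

Residual along source→relay→pipe→node→sink: source→relay: 1, relay→pipe: 4, pipe→node: 4, node→sink: 1.
Bottleneck = min = 1.

source→relay→pipe→node→sink, bottleneck 1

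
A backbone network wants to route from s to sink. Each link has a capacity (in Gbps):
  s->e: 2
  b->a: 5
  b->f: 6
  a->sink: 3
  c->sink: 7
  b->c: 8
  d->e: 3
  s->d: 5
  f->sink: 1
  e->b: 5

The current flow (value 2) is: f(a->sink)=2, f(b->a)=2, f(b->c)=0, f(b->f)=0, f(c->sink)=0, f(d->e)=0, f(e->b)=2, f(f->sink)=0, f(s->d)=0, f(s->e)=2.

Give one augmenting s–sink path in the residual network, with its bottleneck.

Residual along s->d->e->b->a->sink: s->d: 5, d->e: 3, e->b: 3, b->a: 3, a->sink: 1.
Bottleneck = min = 1.

s->d->e->b->a->sink, bottleneck 1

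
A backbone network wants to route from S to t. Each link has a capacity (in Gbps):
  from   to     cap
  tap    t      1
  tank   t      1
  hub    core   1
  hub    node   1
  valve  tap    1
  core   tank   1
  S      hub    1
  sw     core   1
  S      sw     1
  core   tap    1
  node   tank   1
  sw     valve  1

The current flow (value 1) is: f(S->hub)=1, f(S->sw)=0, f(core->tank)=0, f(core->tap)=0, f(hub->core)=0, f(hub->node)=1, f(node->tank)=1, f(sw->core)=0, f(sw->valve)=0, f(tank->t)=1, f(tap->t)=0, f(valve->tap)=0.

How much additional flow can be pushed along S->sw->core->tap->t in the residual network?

Residual capacities along the path: S->sw: 1, sw->core: 1, core->tap: 1, tap->t: 1.
Minimum is 1.

1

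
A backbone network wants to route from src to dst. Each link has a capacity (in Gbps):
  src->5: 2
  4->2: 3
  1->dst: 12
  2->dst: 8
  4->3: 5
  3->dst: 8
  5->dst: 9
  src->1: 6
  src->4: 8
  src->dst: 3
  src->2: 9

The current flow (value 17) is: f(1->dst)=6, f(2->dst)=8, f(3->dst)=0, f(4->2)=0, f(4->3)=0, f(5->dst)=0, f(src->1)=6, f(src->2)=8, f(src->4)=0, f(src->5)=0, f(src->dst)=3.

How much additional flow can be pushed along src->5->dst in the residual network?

2

Residual capacities along the path: src->5: 2, 5->dst: 9.
Minimum is 2.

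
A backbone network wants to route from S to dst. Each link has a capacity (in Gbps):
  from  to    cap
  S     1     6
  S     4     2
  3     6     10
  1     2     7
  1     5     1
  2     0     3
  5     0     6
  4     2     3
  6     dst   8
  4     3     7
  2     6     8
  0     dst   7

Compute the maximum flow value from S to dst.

8

Augment S→4→3→6→dst: bottleneck 2. Total 2.
Augment S→1→2→6→dst: bottleneck 6. Total 8.
No augmenting path remains in the residual graph.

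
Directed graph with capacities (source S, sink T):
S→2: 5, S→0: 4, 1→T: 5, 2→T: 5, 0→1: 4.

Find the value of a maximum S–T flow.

9

Augment S→2→T: bottleneck 5. Total 5.
Augment S→0→1→T: bottleneck 4. Total 9.
No augmenting path remains in the residual graph.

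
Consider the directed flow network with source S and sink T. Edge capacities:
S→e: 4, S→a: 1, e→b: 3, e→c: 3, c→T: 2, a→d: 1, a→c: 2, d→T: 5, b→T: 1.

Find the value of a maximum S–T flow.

Augment S→e→b→T: bottleneck 1. Total 1.
Augment S→e→c→T: bottleneck 2. Total 3.
Augment S→a→d→T: bottleneck 1. Total 4.
No augmenting path remains in the residual graph.

4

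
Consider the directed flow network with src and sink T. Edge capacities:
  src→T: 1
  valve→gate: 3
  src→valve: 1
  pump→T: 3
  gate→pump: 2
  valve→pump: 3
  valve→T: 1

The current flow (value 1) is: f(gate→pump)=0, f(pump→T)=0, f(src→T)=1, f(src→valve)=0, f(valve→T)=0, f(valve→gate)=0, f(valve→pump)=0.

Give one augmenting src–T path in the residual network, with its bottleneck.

src→valve→T, bottleneck 1

Residual along src→valve→T: src→valve: 1, valve→T: 1.
Bottleneck = min = 1.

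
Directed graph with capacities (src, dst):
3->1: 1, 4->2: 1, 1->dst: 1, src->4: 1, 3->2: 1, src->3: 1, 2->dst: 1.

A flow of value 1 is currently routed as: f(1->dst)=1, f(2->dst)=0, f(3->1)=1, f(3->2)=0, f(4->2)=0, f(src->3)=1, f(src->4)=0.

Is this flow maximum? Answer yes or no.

No

Residual path src->4->2->dst has bottleneck 1 > 0.
Pushing 1 along it raises the flow to 2, so the given flow is not maximum.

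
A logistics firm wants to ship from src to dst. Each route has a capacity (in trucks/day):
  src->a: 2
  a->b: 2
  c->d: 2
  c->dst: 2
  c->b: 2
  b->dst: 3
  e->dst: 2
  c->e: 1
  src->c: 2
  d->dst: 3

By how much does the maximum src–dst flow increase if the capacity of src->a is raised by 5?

Original max flow = 4.
Even with extra capacity on src->a, another cut of capacity 4 remains binding.
New max flow = 4. Increase = 0.

0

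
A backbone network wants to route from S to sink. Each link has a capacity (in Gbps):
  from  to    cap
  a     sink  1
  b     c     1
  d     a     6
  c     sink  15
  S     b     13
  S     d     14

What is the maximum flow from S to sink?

Augment S→b→c→sink: bottleneck 1. Total 1.
Augment S→d→a→sink: bottleneck 1. Total 2.
No augmenting path remains in the residual graph.

2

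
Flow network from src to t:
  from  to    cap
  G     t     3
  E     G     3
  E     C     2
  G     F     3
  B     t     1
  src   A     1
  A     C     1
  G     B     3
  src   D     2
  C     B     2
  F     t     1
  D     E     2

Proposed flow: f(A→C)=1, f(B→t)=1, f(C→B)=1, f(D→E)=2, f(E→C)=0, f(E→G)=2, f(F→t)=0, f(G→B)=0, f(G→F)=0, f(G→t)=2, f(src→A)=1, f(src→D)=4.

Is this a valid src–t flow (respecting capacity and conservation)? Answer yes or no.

No

Capacity violated on src→D: flow 4 > capacity 2.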